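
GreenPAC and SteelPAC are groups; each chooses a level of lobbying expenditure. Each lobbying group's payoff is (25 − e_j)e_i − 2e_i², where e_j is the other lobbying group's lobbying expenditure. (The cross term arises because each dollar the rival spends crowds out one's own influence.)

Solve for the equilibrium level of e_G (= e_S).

5

GreenPAC's payoff is (25 − e_S)e_G − 2e_G².
∂π/∂e_G = 25 − e_S − 4e_G = 0, so e_G = 6.25 − 0.25e_S.
The game is symmetric, so in equilibrium e_S = e_G: the reaction function gives 1.25e_G = 6.25, hence e_G = 5.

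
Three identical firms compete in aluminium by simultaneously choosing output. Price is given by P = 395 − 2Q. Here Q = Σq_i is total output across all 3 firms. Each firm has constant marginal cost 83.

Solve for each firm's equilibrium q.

39

A representative firm's profit is π_i = q_i(395 − 2Q) − 83q_i, with Q = q_i + Σ_{j≠i} q_j.
First-order condition: 312 − 4q_i − 2Σ_{j≠i} q_j = 0.
In a symmetric equilibrium every firm chooses the same q, so Σ_{j≠i} q_j = 2q. The condition becomes 312 − 8q = 0, giving q = 312/8 = 39.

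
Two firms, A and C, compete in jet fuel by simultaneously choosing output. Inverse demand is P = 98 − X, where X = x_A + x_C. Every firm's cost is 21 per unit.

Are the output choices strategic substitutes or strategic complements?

Firm A's profit: π = x_A(98 − (x_A + x_C)) − 21x_A.
∂π/∂x_A = 77 − 2x_A − x_C = 0, so x_A = 38.5 − 0.5x_C.
The best-response slope dx_A/dx_C = −0.5 < 0: the reaction function is downward-sloping, so the choices are strategic substitutes.

strategic substitutes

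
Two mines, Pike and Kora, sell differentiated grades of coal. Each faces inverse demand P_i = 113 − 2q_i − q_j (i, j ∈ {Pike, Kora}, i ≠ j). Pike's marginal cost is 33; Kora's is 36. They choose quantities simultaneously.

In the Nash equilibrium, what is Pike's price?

65.4

Mine Pike's profit: π = q_{Pike}(113 − 2q_{Pike} − q_{Kora}) − 33q_{Pike}.
∂π/∂q_{Pike} = 80 − 4q_{Pike} − q_{Kora} = 0 ⇒ q_{Pike} = 20 − 0.25q_{Kora}.
Similarly q_{Kora} = 19.25 − 0.25q_{Pike}.
Substituting the second reaction function into the first: q_{Pike} = 20 − 0.25(19.25 − 0.25q_{Pike}), which gives 0.9375q_{Pike} = 15.1875 ⇒ q_{Pike} = 16.2.
Then q_{Kora} = 19.25 − 0.25·16.2 = 15.2.
P_{Pike} = 113 − 2·16.2 − 15.2 = 65.4.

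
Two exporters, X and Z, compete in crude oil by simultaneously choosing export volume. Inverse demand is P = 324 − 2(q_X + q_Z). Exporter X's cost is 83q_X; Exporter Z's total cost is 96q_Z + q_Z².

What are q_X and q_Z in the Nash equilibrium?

Exporter X's profit: π = q_X(324 − 2(q_X + q_Z)) − 83q_X.
∂π/∂q_X = 241 − 4q_X − 2q_Z = 0, so q_X = 60.25 − 0.5q_Z.
For Z: ∂π/∂q_Z = 228 − 6q_Z − 2q_X = 0 ⇒ q_Z = 38 − (1/3)q_X.
Substituting the second reaction function into the first: q_X = 60.25 − 0.5(38 − (1/3)q_X), which gives (5/6)q_X = 41.25 ⇒ q_X = 49.5.
Then q_Z = 38 − (1/3)·49.5 = 21.5.

49.5, 21.5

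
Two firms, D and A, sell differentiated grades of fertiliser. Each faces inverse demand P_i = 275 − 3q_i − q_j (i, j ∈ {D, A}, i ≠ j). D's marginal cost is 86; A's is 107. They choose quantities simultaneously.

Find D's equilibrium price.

Firm D's profit: π = q_D(275 − 3q_D − q_A) − 86q_D.
∂π/∂q_D = 189 − 6q_D − q_A = 0 ⇒ q_D = 31.5 − (1/6)q_A.
Similarly q_A = 28 − (1/6)q_D.
Plugging q_A into D's best response: q_D = 31.5 − (1/6)(28 − (1/6)q_D) ⇒ (35/36)q_D = 161/6, so q_D = 27.6.
Then q_A = 28 − (1/6)·27.6 = 23.4.
P_D = 275 − 3·27.6 − 23.4 = 168.8.

168.8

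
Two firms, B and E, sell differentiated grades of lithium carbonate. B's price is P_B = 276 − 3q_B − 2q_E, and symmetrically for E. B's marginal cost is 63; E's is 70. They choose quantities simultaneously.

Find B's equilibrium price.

144.1875

Firm B's profit: π = q_B(276 − 3q_B − 2q_E) − 63q_B.
∂π/∂q_B = 213 − 6q_B − 2q_E = 0 ⇒ q_B = 35.5 − (1/3)q_E.
Similarly q_E = 103/3 − (1/3)q_B.
Solving the two reaction functions simultaneously: (1 − (−1/3)(−1/3))q_B = 35.5 − (1/3)·(103/3), so (8/9)q_B = 433/18 and q_B = 27.0625.
Then q_E = 103/3 − (1/3)·27.0625 = 25.3125.
P_B = 276 − 3·27.0625 − 2·25.3125 = 144.1875.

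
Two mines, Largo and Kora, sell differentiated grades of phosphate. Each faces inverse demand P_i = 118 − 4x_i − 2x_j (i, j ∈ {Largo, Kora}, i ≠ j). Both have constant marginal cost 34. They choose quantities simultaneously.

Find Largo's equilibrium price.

67.6

Mine Largo's profit: π = x_{Largo}(118 − 4x_{Largo} − 2x_{Kora}) − 34x_{Largo}.
∂π/∂x_{Largo} = 84 − 8x_{Largo} − 2x_{Kora} = 0 ⇒ x_{Largo} = 10.5 − 0.25x_{Kora}.
The game is symmetric, so in equilibrium x_{Kora} = x_{Largo}: the reaction function gives 1.25x_{Largo} = 10.5, hence x_{Largo} = 8.4.
P_{Largo} = 118 − 4·8.4 − 2·8.4 = 67.6.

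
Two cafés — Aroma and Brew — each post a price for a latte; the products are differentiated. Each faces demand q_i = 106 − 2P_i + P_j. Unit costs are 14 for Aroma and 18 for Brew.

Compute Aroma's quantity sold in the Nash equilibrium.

Aroma's profit: π = (P_{Aroma} − 14)(106 − 2P_{Aroma} + P_{Brew}).
∂π/∂P_{Aroma} = 134 − 4P_{Aroma} + P_{Brew} = 0 ⇒ P_{Aroma} = 33.5 + 0.25P_{Brew}.
Similarly P_{Brew} = 35.5 + 0.25P_{Aroma}.
Plugging P_{Brew} into Aroma's best response: P_{Aroma} = 33.5 + 0.25(35.5 + 0.25P_{Aroma}) ⇒ 0.9375P_{Aroma} = 42.375, so P_{Aroma} = 45.2.
Then P_{Brew} = 35.5 + 0.25·45.2 = 46.8.
q_{Aroma} = 106 − 2·45.2 + 46.8 = 62.4.

62.4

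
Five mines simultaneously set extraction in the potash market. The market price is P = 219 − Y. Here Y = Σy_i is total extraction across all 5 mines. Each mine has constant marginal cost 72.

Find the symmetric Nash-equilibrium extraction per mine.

24.5

A representative mine's profit is π_i = y_i(219 − Y) − 72y_i, with Y = y_i + Σ_{j≠i} y_j.
First-order condition: 147 − 2y_i − Σ_{j≠i} y_j = 0.
With identical mines, set every y_j = y: then 147 − 2y − 4y = 0, i.e. y = 147/6 = 24.5.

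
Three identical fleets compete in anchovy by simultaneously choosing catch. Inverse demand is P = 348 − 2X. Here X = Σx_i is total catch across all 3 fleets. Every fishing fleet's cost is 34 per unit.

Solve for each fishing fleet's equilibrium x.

39.25

A representative fishing fleet's profit is π_i = x_i(348 − 2X) − 34x_i, with X = x_i + Σ_{j≠i} x_j.
First-order condition: 314 − 4x_i − 2Σ_{j≠i} x_j = 0.
In a symmetric equilibrium every fishing fleet chooses the same x, so Σ_{j≠i} x_j = 2x. The condition becomes 314 − 8x = 0, giving x = 314/8 = 39.25.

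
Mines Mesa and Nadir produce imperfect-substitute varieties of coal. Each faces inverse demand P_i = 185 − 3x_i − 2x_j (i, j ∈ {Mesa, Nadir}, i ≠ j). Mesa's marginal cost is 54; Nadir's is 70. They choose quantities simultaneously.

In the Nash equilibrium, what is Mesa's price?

Mine Mesa's profit: π = x_{Mesa}(185 − 3x_{Mesa} − 2x_{Nadir}) − 54x_{Mesa}.
∂π/∂x_{Mesa} = 131 − 6x_{Mesa} − 2x_{Nadir} = 0 ⇒ x_{Mesa} = 131/6 − (1/3)x_{Nadir}.
Similarly x_{Nadir} = 115/6 − (1/3)x_{Mesa}.
Substituting the second reaction function into the first: x_{Mesa} = 131/6 − (1/3)(115/6 − (1/3)x_{Mesa}), which gives (8/9)x_{Mesa} = 139/9 ⇒ x_{Mesa} = 17.375.
Then x_{Nadir} = 115/6 − (1/3)·17.375 = 13.375.
P_{Mesa} = 185 − 3·17.375 − 2·13.375 = 106.125.

106.125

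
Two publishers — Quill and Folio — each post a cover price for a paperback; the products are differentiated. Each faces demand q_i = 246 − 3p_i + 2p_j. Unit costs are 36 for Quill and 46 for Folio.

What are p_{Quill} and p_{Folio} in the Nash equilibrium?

90.375, 94.125

Quill's profit: π = (p_{Quill} − 36)(246 − 3p_{Quill} + 2p_{Folio}).
∂π/∂p_{Quill} = 354 − 6p_{Quill} + 2p_{Folio} = 0 ⇒ p_{Quill} = 59 + (1/3)p_{Folio}.
Similarly p_{Folio} = 64 + (1/3)p_{Quill}.
Solving the two reaction functions simultaneously: (1 − (1/3)(1/3))p_{Quill} = 59 + (1/3)·64, so (8/9)p_{Quill} = 241/3 and p_{Quill} = 90.375.
Then p_{Folio} = 64 + (1/3)·90.375 = 94.125.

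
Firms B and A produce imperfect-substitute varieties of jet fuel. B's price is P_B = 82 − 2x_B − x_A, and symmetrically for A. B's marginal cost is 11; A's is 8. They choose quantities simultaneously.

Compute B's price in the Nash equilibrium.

Firm B's profit: π = x_B(82 − 2x_B − x_A) − 11x_B.
∂π/∂x_B = 71 − 4x_B − x_A = 0 ⇒ x_B = 17.75 − 0.25x_A.
Similarly x_A = 18.5 − 0.25x_B.
Plugging x_A into B's best response: x_B = 17.75 − 0.25(18.5 − 0.25x_B) ⇒ 0.9375x_B = 13.125, so x_B = 14.
Then x_A = 18.5 − 0.25·14 = 15.
P_B = 82 − 2·14 − 15 = 39.

39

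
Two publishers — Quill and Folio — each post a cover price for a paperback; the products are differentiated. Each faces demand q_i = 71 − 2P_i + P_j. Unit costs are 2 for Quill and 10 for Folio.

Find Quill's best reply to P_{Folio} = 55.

Quill's profit: π = (P_{Quill} − 2)(71 − 2P_{Quill} + P_{Folio}).
∂π/∂P_{Quill} = 75 − 4P_{Quill} + P_{Folio} = 0 ⇒ P_{Quill} = 18.75 + 0.25P_{Folio}.
At P_{Folio} = 55: P_{Quill} = 18.75 + 0.25·55 = 32.5.

32.5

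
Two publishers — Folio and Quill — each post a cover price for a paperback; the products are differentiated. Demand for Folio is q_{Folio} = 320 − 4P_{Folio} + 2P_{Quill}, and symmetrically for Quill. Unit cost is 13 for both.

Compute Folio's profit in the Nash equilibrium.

Folio's profit: π = (P_{Folio} − 13)(320 − 4P_{Folio} + 2P_{Quill}).
∂π/∂P_{Folio} = 372 − 8P_{Folio} + 2P_{Quill} = 0 ⇒ P_{Folio} = 46.5 + 0.25P_{Quill}.
The game is symmetric, so in equilibrium P_{Quill} = P_{Folio}: the reaction function gives 0.75P_{Folio} = 46.5, hence P_{Folio} = 62.
q_{Folio} = 320 − 4·62 + 2·62 = 196.
Profit = (62 − 13)·196 = 9604.

9604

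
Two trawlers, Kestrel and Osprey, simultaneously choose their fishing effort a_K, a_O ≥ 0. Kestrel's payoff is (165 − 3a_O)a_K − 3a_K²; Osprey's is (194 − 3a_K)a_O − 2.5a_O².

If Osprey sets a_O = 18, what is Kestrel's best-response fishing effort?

Expanding Kestrel's payoff: 165a_K − 3a_Oa_K − 3a_K².
∂π/∂a_K = 165 − 3a_O − 6a_K = 0, so a_K = 27.5 − 0.5a_O.
At a_O = 18: a_K = 27.5 − 0.5·18 = 18.5.

18.5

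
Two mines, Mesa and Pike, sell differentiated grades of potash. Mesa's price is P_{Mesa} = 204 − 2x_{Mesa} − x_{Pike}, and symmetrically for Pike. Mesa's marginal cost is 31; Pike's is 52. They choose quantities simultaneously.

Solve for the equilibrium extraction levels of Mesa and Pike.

Mine Mesa's profit: π = x_{Mesa}(204 − 2x_{Mesa} − x_{Pike}) − 31x_{Mesa}.
∂π/∂x_{Mesa} = 173 − 4x_{Mesa} − x_{Pike} = 0 ⇒ x_{Mesa} = 43.25 − 0.25x_{Pike}.
Similarly x_{Pike} = 38 − 0.25x_{Mesa}.
Substituting the second reaction function into the first: x_{Mesa} = 43.25 − 0.25(38 − 0.25x_{Mesa}), which gives 0.9375x_{Mesa} = 33.75 ⇒ x_{Mesa} = 36.
Then x_{Pike} = 38 − 0.25·36 = 29.

36, 29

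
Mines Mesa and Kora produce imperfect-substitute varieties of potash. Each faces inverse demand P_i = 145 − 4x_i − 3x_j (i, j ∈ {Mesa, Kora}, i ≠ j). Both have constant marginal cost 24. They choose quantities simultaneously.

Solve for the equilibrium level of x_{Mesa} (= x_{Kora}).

11

Mine Mesa's profit: π = x_{Mesa}(145 − 4x_{Mesa} − 3x_{Kora}) − 24x_{Mesa}.
∂π/∂x_{Mesa} = 121 − 8x_{Mesa} − 3x_{Kora} = 0 ⇒ x_{Mesa} = 15.125 − 0.375x_{Kora}.
By symmetry x_{Kora} = x_{Mesa}; substituting into the reaction function, 1.375x_{Mesa} = 15.125 and x_{Mesa} = 11.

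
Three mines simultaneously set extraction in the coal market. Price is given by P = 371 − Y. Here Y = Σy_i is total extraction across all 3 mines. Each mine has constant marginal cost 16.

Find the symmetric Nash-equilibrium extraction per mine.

88.75

A representative mine's profit is π_i = y_i(371 − Y) − 16y_i, with Y = y_i + Σ_{j≠i} y_j.
First-order condition: 355 − 2y_i − Σ_{j≠i} y_j = 0.
With identical mines, set every y_j = y: then 355 − 2y − 2y = 0, i.e. y = 355/4 = 88.75.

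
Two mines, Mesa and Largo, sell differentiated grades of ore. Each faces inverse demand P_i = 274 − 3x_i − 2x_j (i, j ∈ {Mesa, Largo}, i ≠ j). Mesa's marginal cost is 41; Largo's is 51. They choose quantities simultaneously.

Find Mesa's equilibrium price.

130.25

Mine Mesa's profit: π = x_{Mesa}(274 − 3x_{Mesa} − 2x_{Largo}) − 41x_{Mesa}.
∂π/∂x_{Mesa} = 233 − 6x_{Mesa} − 2x_{Largo} = 0 ⇒ x_{Mesa} = 233/6 − (1/3)x_{Largo}.
Similarly x_{Largo} = 223/6 − (1/3)x_{Mesa}.
Substituting the second reaction function into the first: x_{Mesa} = 233/6 − (1/3)(223/6 − (1/3)x_{Mesa}), which gives (8/9)x_{Mesa} = 238/9 ⇒ x_{Mesa} = 29.75.
Then x_{Largo} = 223/6 − (1/3)·29.75 = 27.25.
P_{Mesa} = 274 − 3·29.75 − 2·27.25 = 130.25.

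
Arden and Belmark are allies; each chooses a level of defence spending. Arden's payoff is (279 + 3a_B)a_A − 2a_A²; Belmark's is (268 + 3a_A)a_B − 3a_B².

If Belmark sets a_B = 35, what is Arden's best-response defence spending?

96

Expanding Arden's payoff: 279a_A + 3a_Ba_A − 2a_A².
∂π/∂a_A = 279 + 3a_B − 4a_A = 0, so a_A = 69.75 + 0.75a_B.
At a_B = 35: a_A = 69.75 + 0.75·35 = 96.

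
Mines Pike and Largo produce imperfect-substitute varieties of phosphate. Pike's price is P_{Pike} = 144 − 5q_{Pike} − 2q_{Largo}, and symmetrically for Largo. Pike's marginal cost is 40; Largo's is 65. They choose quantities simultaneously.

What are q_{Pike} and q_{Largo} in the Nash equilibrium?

Mine Pike's profit: π = q_{Pike}(144 − 5q_{Pike} − 2q_{Largo}) − 40q_{Pike}.
∂π/∂q_{Pike} = 104 − 10q_{Pike} − 2q_{Largo} = 0 ⇒ q_{Pike} = 10.4 − 0.2q_{Largo}.
Similarly q_{Largo} = 7.9 − 0.2q_{Pike}.
Solving the two reaction functions simultaneously: (1 − (−0.2)(−0.2))q_{Pike} = 10.4 − 0.2·7.9, so 0.96q_{Pike} = 8.82 and q_{Pike} = 9.1875.
Then q_{Largo} = 7.9 − 0.2·9.1875 = 6.0625.

9.1875, 6.0625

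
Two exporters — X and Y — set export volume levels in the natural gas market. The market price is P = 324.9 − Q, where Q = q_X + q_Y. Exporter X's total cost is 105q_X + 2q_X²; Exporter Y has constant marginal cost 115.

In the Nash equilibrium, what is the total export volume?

Exporter X's profit: π = q_X(324.9 − (q_X + q_Y)) − 105q_X − 2q_X².
∂π/∂q_X = 219.9 − 6q_X − q_Y = 0, so q_X = 36.65 − (1/6)q_Y.
For Y: ∂π/∂q_Y = 209.9 − 2q_Y − q_X = 0 ⇒ q_Y = 104.95 − 0.5q_X.
Solving the two reaction functions simultaneously: (1 − (−1/6)(−0.5))q_X = 36.65 − (1/6)·104.95, so (11/12)q_X = 2299/120 and q_X = 20.9.
Then q_Y = 104.95 − 0.5·20.9 = 94.5.
Total export volume: 20.9 + 94.5 = 115.4.

115.4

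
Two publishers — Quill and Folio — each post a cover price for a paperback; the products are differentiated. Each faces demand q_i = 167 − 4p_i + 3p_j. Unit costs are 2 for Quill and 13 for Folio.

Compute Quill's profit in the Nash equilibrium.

Quill's profit: π = (p_{Quill} − 2)(167 − 4p_{Quill} + 3p_{Folio}).
∂π/∂p_{Quill} = 175 − 8p_{Quill} + 3p_{Folio} = 0 ⇒ p_{Quill} = 21.875 + 0.375p_{Folio}.
Similarly p_{Folio} = 27.375 + 0.375p_{Quill}.
Plugging p_{Folio} into Quill's best response: p_{Quill} = 21.875 + 0.375(27.375 + 0.375p_{Quill}) ⇒ (55/64)p_{Quill} = 2057/64, so p_{Quill} = 37.4.
Then p_{Folio} = 27.375 + 0.375·37.4 = 41.4.
q_{Quill} = 167 − 4·37.4 + 3·41.4 = 141.6.
Profit = (37.4 − 2)·141.6 = 5012.64.

5012.64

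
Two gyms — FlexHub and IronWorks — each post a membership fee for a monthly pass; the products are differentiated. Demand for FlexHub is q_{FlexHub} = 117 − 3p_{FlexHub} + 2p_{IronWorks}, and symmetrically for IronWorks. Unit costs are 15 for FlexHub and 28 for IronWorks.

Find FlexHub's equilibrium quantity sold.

83.8125

FlexHub's profit: π = (p_{FlexHub} − 15)(117 − 3p_{FlexHub} + 2p_{IronWorks}).
∂π/∂p_{FlexHub} = 162 − 6p_{FlexHub} + 2p_{IronWorks} = 0 ⇒ p_{FlexHub} = 27 + (1/3)p_{IronWorks}.
Similarly p_{IronWorks} = 33.5 + (1/3)p_{FlexHub}.
Solving the two reaction functions simultaneously: (1 − (1/3)(1/3))p_{FlexHub} = 27 + (1/3)·33.5, so (8/9)p_{FlexHub} = 229/6 and p_{FlexHub} = 42.9375.
Then p_{IronWorks} = 33.5 + (1/3)·42.9375 = 47.8125.
q_{FlexHub} = 117 − 3·42.9375 + 2·47.8125 = 83.8125.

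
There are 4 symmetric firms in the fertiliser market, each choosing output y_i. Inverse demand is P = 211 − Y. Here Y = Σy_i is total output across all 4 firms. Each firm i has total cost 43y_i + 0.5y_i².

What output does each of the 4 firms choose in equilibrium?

28

A representative firm's profit is π_i = y_i(211 − Y) − 43y_i − 0.5y_i², with Y = y_i + Σ_{j≠i} y_j.
First-order condition: 168 − 3y_i − Σ_{j≠i} y_j = 0.
In a symmetric equilibrium every firm chooses the same y, so Σ_{j≠i} y_j = 3y. The condition becomes 168 − 6y = 0, giving y = 168/6 = 28.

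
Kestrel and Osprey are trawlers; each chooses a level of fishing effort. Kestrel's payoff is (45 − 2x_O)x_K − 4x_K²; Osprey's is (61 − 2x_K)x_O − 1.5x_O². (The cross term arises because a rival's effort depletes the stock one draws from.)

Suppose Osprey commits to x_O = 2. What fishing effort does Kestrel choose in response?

5.125

Expanding Kestrel's payoff: 45x_K − 2x_Ox_K − 4x_K².
∂π/∂x_K = 45 − 2x_O − 8x_K = 0, so x_K = 5.625 − 0.25x_O.
At x_O = 2: x_K = 5.625 − 0.25·2 = 5.125.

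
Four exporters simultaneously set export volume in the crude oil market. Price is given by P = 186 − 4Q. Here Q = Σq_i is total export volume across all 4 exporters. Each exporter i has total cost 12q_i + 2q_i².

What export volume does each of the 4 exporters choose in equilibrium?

A representative exporter's profit is π_i = q_i(186 − 4Q) − 12q_i − 2q_i², with Q = q_i + Σ_{j≠i} q_j.
First-order condition: 174 − 12q_i − 4Σ_{j≠i} q_j = 0.
With identical exporters, set every q_j = q: then 174 − 12q − 12q = 0, i.e. q = 174/24 = 7.25.

7.25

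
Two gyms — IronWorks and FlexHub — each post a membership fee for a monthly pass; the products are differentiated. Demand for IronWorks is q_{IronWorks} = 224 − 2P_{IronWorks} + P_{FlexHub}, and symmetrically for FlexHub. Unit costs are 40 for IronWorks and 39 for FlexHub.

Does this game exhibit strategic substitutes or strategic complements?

strategic complements

IronWorks's profit: π = (P_{IronWorks} − 40)(224 − 2P_{IronWorks} + P_{FlexHub}).
∂π/∂P_{IronWorks} = 304 − 4P_{IronWorks} + P_{FlexHub} = 0 ⇒ P_{IronWorks} = 76 + 0.25P_{FlexHub}.
The best-response slope dP_{IronWorks}/dP_{FlexHub} = 0.25 > 0: the reaction function is upward-sloping, so the choices are strategic complements.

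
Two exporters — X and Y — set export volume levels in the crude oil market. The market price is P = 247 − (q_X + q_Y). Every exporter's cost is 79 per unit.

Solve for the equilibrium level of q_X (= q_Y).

56

Exporter X's profit: π = q_X(247 − (q_X + q_Y)) − 79q_X.
∂π/∂q_X = 168 − 2q_X − q_Y = 0, so q_X = 84 − 0.5q_Y.
Setting q_X = q_Y in the reaction function: q_X = 84 − 0.5q_X, so q_X = 84 / 1.5 = 56.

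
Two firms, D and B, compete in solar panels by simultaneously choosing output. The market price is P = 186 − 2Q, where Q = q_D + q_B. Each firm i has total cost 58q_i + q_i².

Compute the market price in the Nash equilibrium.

122

Firm D's profit: π = q_D(186 − 2(q_D + q_B)) − 58q_D − q_D².
∂π/∂q_D = 128 − 6q_D − 2q_B = 0, so q_D = 64/3 − (1/3)q_B.
Setting q_D = q_B in the reaction function: q_D = 64/3 − (1/3)q_D, so q_D = (64/3) / (4/3) = 16.
Equilibrium price: P = 186 − 2·32 = 122.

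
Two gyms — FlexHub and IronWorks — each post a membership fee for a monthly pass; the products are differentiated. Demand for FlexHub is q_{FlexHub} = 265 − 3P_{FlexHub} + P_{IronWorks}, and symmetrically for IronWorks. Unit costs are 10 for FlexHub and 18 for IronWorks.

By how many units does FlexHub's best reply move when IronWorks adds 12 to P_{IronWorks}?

FlexHub's profit: π = (P_{FlexHub} − 10)(265 − 3P_{FlexHub} + P_{IronWorks}).
∂π/∂P_{FlexHub} = 295 − 6P_{FlexHub} + P_{IronWorks} = 0 ⇒ P_{FlexHub} = 295/6 + (1/6)P_{IronWorks}.
The reaction-function slope is 1/6, so a 12-unit rise in P_{IronWorks} moves P_{FlexHub} by 1/6 × 12 = 2. FlexHub's best response rises — the actions are strategic complements.

2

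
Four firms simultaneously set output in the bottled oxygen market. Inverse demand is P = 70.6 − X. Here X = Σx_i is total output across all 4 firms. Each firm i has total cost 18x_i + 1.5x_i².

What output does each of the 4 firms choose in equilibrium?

A representative firm's profit is π_i = x_i(70.6 − X) − 18x_i − 1.5x_i², with X = x_i + Σ_{j≠i} x_j.
First-order condition: 52.6 − 5x_i − Σ_{j≠i} x_j = 0.
In a symmetric equilibrium every firm chooses the same x, so Σ_{j≠i} x_j = 3x. The condition becomes 52.6 − 8x = 0, giving x = 52.6/8 = 6.575.

6.575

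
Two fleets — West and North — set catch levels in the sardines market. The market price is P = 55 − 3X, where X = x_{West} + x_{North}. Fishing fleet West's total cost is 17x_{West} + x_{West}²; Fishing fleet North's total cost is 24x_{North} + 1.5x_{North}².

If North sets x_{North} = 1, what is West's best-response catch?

4.375

Fishing fleet West's profit: π = x_{West}(55 − 3(x_{West} + x_{North})) − 17x_{West} − x_{West}².
∂π/∂x_{West} = 38 − 8x_{West} − 3x_{North} = 0, so x_{West} = 4.75 − 0.375x_{North}.
At x_{North} = 1: x_{West} = 4.75 − 0.375·1 = 4.375.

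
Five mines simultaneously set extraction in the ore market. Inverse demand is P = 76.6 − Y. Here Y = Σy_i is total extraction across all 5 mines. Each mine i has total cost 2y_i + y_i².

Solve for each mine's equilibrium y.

A representative mine's profit is π_i = y_i(76.6 − Y) − 2y_i − y_i², with Y = y_i + Σ_{j≠i} y_j.
First-order condition: 74.6 − 4y_i − Σ_{j≠i} y_j = 0.
With identical mines, set every y_j = y: then 74.6 − 4y − 4y = 0, i.e. y = 74.6/8 = 9.325.

9.325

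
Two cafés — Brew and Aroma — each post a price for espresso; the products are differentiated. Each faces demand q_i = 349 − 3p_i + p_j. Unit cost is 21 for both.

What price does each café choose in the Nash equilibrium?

Brew's profit: π = (p_{Brew} − 21)(349 − 3p_{Brew} + p_{Aroma}).
∂π/∂p_{Brew} = 412 − 6p_{Brew} + p_{Aroma} = 0 ⇒ p_{Brew} = 206/3 + (1/6)p_{Aroma}.
Setting p_{Brew} = p_{Aroma} in the reaction function: p_{Brew} = 206/3 + (1/6)p_{Brew}, so p_{Brew} = (206/3) / (5/6) = 82.4.

82.4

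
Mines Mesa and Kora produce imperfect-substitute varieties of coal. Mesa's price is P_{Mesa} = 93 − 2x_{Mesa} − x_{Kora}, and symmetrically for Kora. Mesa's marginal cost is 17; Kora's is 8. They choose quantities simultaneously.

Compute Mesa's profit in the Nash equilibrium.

Mine Mesa's profit: π = x_{Mesa}(93 − 2x_{Mesa} − x_{Kora}) − 17x_{Mesa}.
∂π/∂x_{Mesa} = 76 − 4x_{Mesa} − x_{Kora} = 0 ⇒ x_{Mesa} = 19 − 0.25x_{Kora}.
Similarly x_{Kora} = 21.25 − 0.25x_{Mesa}.
Substituting the second reaction function into the first: x_{Mesa} = 19 − 0.25(21.25 − 0.25x_{Mesa}), which gives 0.9375x_{Mesa} = 13.6875 ⇒ x_{Mesa} = 14.6.
Then x_{Kora} = 21.25 − 0.25·14.6 = 17.6.
P_{Mesa} = 93 − 2·14.6 − 17.6 = 46.2.
Profit = (46.2 − 17)·14.6 = 426.32.

426.32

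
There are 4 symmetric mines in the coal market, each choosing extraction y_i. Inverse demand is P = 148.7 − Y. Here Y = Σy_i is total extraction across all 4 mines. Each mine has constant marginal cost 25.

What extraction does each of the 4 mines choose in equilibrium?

A representative mine's profit is π_i = y_i(148.7 − Y) − 25y_i, with Y = y_i + Σ_{j≠i} y_j.
First-order condition: 123.7 − 2y_i − Σ_{j≠i} y_j = 0.
With identical mines, set every y_j = y: then 123.7 − 2y − 3y = 0, i.e. y = 123.7/5 = 24.74.

24.74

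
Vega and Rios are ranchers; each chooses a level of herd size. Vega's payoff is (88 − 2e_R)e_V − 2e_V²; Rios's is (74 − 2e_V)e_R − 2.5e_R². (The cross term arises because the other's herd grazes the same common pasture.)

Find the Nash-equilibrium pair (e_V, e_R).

Expanding Vega's payoff: 88e_V − 2e_Re_V − 2e_V².
∂π/∂e_V = 88 − 2e_R − 4e_V = 0, so e_V = 22 − 0.5e_R.
Likewise for Rios: e_R = 14.8 − 0.4e_V.
Plugging e_R into Vega's best response: e_V = 22 − 0.5(14.8 − 0.4e_V) ⇒ 0.8e_V = 14.6, so e_V = 18.25.
Then e_R = 14.8 − 0.4·18.25 = 7.5.

18.25, 7.5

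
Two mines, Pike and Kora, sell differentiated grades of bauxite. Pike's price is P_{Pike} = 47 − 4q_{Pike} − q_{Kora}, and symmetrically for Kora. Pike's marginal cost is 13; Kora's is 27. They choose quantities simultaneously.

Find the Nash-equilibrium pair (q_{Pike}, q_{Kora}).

Mine Pike's profit: π = q_{Pike}(47 − 4q_{Pike} − q_{Kora}) − 13q_{Pike}.
∂π/∂q_{Pike} = 34 − 8q_{Pike} − q_{Kora} = 0 ⇒ q_{Pike} = 4.25 − 0.125q_{Kora}.
Similarly q_{Kora} = 2.5 − 0.125q_{Pike}.
Solving the two reaction functions simultaneously: (1 − (−0.125)(−0.125))q_{Pike} = 4.25 − 0.125·2.5, so (63/64)q_{Pike} = 3.9375 and q_{Pike} = 4.
Then q_{Kora} = 2.5 − 0.125·4 = 2.

4, 2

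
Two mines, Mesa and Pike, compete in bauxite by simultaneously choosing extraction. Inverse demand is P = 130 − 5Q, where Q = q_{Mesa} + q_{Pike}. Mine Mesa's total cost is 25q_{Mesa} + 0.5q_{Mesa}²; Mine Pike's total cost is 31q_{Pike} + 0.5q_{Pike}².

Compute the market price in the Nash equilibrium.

Mine Mesa's profit: π = q_{Mesa}(130 − 5(q_{Mesa} + q_{Pike})) − 25q_{Mesa} − 0.5q_{Mesa}².
∂π/∂q_{Mesa} = 105 − 11q_{Mesa} − 5q_{Pike} = 0, so q_{Mesa} = 105/11 − (5/11)q_{Pike}.
By the same steps for Pike: q_{Pike} = 9 − (5/11)q_{Mesa}.
Substituting the second reaction function into the first: q_{Mesa} = 105/11 − (5/11)(9 − (5/11)q_{Mesa}), which gives (96/121)q_{Mesa} = 60/11 ⇒ q_{Mesa} = 6.875.
Then q_{Pike} = 9 − (5/11)·6.875 = 5.875.
Equilibrium price: P = 130 − 5·12.75 = 66.25.

66.25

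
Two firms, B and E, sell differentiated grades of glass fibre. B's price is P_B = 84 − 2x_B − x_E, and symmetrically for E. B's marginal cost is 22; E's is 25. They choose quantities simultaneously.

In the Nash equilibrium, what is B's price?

Firm B's profit: π = x_B(84 − 2x_B − x_E) − 22x_B.
∂π/∂x_B = 62 − 4x_B − x_E = 0 ⇒ x_B = 15.5 − 0.25x_E.
Similarly x_E = 14.75 − 0.25x_B.
Substituting the second reaction function into the first: x_B = 15.5 − 0.25(14.75 − 0.25x_B), which gives 0.9375x_B = 11.8125 ⇒ x_B = 12.6.
Then x_E = 14.75 − 0.25·12.6 = 11.6.
P_B = 84 − 2·12.6 − 11.6 = 47.2.

47.2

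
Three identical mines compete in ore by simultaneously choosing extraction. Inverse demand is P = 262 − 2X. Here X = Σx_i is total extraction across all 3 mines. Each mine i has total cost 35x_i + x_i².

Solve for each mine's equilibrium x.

22.7

A representative mine's profit is π_i = x_i(262 − 2X) − 35x_i − x_i², with X = x_i + Σ_{j≠i} x_j.
First-order condition: 227 − 6x_i − 2Σ_{j≠i} x_j = 0.
Imposing symmetry (x_j = x for all j) turns Σ_{j≠i} x_j into 2x, so 227 = 10x and x = 22.7.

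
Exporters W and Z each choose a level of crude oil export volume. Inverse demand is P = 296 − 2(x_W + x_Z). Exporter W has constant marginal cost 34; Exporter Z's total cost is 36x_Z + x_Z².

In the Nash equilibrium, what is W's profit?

Exporter W's profit: π = x_W(296 − 2(x_W + x_Z)) − 34x_W.
∂π/∂x_W = 262 − 4x_W − 2x_Z = 0, so x_W = 65.5 − 0.5x_Z.
For Z: ∂π/∂x_Z = 260 − 6x_Z − 2x_W = 0 ⇒ x_Z = 130/3 − (1/3)x_W.
Substituting the second reaction function into the first: x_W = 65.5 − 0.5(130/3 − (1/3)x_W), which gives (5/6)x_W = 263/6 ⇒ x_W = 52.6.
Then x_Z = 130/3 − (1/3)·52.6 = 25.8.
Price P = 296 − 2·78.4 = 139.2.
W's profit: (139.2 − 34)·52.6 = 5533.52.

5533.52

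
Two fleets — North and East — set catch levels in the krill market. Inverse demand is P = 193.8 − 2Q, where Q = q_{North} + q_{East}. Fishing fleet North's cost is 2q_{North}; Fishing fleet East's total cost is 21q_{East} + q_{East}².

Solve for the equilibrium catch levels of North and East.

Fishing fleet North's profit: π = q_{North}(193.8 − 2(q_{North} + q_{East})) − 2q_{North}.
∂π/∂q_{North} = 191.8 − 4q_{North} − 2q_{East} = 0, so q_{North} = 47.95 − 0.5q_{East}.
For East: ∂π/∂q_{East} = 172.8 − 6q_{East} − 2q_{North} = 0 ⇒ q_{East} = 28.8 − (1/3)q_{North}.
Solving the two reaction functions simultaneously: (1 − (−0.5)(−1/3))q_{North} = 47.95 − 0.5·28.8, so (5/6)q_{North} = 33.55 and q_{North} = 40.26.
Then q_{East} = 28.8 − (1/3)·40.26 = 15.38.

40.26, 15.38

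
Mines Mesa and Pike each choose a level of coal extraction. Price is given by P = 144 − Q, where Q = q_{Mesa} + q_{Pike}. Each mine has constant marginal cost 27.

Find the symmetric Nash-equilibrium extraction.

Mine Mesa's profit: π = q_{Mesa}(144 − (q_{Mesa} + q_{Pike})) − 27q_{Mesa}.
∂π/∂q_{Mesa} = 117 − 2q_{Mesa} − q_{Pike} = 0, so q_{Mesa} = 58.5 − 0.5q_{Pike}.
The game is symmetric, so in equilibrium q_{Pike} = q_{Mesa}: the reaction function gives 1.5q_{Mesa} = 58.5, hence q_{Mesa} = 39.

39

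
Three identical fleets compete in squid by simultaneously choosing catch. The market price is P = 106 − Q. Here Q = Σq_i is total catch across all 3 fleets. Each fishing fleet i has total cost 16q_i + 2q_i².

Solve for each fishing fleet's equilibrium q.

11.25

A representative fishing fleet's profit is π_i = q_i(106 − Q) − 16q_i − 2q_i², with Q = q_i + Σ_{j≠i} q_j.
First-order condition: 90 − 6q_i − Σ_{j≠i} q_j = 0.
Imposing symmetry (q_j = q for all j) turns Σ_{j≠i} q_j into 2q, so 90 = 8q and q = 11.25.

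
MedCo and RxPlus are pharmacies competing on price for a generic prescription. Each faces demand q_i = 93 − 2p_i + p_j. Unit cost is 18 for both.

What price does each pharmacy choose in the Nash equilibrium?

43

MedCo's profit: π = (p_{MedCo} − 18)(93 − 2p_{MedCo} + p_{RxPlus}).
∂π/∂p_{MedCo} = 129 − 4p_{MedCo} + p_{RxPlus} = 0 ⇒ p_{MedCo} = 32.25 + 0.25p_{RxPlus}.
Setting p_{MedCo} = p_{RxPlus} in the reaction function: p_{MedCo} = 32.25 + 0.25p_{MedCo}, so p_{MedCo} = 32.25 / 0.75 = 43.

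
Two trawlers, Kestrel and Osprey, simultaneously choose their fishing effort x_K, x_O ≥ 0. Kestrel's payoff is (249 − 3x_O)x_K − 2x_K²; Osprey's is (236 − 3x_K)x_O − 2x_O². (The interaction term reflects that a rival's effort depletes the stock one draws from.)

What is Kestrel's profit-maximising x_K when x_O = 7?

Expanding Kestrel's payoff: 249x_K − 3x_Ox_K − 2x_K².
∂π/∂x_K = 249 − 3x_O − 4x_K = 0, so x_K = 62.25 − 0.75x_O.
At x_O = 7: x_K = 62.25 − 0.75·7 = 57.

57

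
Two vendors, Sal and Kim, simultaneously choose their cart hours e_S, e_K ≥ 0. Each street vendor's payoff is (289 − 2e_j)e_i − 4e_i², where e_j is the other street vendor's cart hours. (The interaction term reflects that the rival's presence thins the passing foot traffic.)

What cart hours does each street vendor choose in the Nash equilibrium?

Sal's payoff is (289 − 2e_K)e_S − 4e_S².
∂π/∂e_S = 289 − 2e_K − 8e_S = 0, so e_S = 36.125 − 0.25e_K.
The game is symmetric, so in equilibrium e_K = e_S: the reaction function gives 1.25e_S = 36.125, hence e_S = 28.9.

28.9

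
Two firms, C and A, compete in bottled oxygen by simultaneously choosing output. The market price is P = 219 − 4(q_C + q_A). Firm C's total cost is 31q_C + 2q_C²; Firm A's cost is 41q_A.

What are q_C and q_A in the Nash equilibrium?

Firm C's profit: π = q_C(219 − 4(q_C + q_A)) − 31q_C − 2q_C².
∂π/∂q_C = 188 − 12q_C − 4q_A = 0, so q_C = 47/3 − (1/3)q_A.
For A: ∂π/∂q_A = 178 − 8q_A − 4q_C = 0 ⇒ q_A = 22.25 − 0.5q_C.
Solving the two reaction functions simultaneously: (1 − (−1/3)(−0.5))q_C = 47/3 − (1/3)·22.25, so (5/6)q_C = 8.25 and q_C = 9.9.
Then q_A = 22.25 − 0.5·9.9 = 17.3.

9.9, 17.3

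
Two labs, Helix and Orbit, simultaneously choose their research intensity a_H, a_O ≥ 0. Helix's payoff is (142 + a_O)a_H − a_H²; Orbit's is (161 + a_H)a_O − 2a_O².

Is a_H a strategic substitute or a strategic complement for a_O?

strategic complements

Expanding Helix's payoff: 142a_H + a_Oa_H − a_H².
∂π/∂a_H = 142 + a_O − 2a_H = 0, so a_H = 71 + 0.5a_O.
The best-response slope da_H/da_O = 0.5 > 0: the reaction function is upward-sloping, so the choices are strategic complements.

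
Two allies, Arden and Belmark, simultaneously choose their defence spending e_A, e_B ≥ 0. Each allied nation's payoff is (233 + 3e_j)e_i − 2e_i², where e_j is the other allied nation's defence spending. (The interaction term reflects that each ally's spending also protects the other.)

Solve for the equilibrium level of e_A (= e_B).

233

Arden's payoff is (233 + 3e_B)e_A − 2e_A².
∂π/∂e_A = 233 + 3e_B − 4e_A = 0, so e_A = 58.25 + 0.75e_B.
By symmetry e_B = e_A; substituting into the reaction function, 0.25e_A = 58.25 and e_A = 233.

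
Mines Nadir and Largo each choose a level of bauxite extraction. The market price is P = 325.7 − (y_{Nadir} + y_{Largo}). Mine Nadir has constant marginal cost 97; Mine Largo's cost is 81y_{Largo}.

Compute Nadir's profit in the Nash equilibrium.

5026.81

Mine Nadir's profit: π = y_{Nadir}(325.7 − (y_{Nadir} + y_{Largo})) − 97y_{Nadir}.
∂π/∂y_{Nadir} = 228.7 − 2y_{Nadir} − y_{Largo} = 0, so y_{Nadir} = 114.35 − 0.5y_{Largo}.
By the same steps for Largo: y_{Largo} = 122.35 − 0.5y_{Nadir}.
Solving the two reaction functions simultaneously: (1 − (−0.5)(−0.5))y_{Nadir} = 114.35 − 0.5·122.35, so 0.75y_{Nadir} = 53.175 and y_{Nadir} = 70.9.
Then y_{Largo} = 122.35 − 0.5·70.9 = 86.9.
Price P = 325.7 − 157.8 = 167.9.
Nadir's profit: (167.9 − 97)·70.9 = 5026.81.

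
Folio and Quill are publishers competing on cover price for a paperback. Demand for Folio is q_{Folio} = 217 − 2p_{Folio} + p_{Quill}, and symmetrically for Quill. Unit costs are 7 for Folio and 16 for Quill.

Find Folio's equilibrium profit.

10138.88

Folio's profit: π = (p_{Folio} − 7)(217 − 2p_{Folio} + p_{Quill}).
∂π/∂p_{Folio} = 231 − 4p_{Folio} + p_{Quill} = 0 ⇒ p_{Folio} = 57.75 + 0.25p_{Quill}.
Similarly p_{Quill} = 62.25 + 0.25p_{Folio}.
Substituting the second reaction function into the first: p_{Folio} = 57.75 + 0.25(62.25 + 0.25p_{Folio}), which gives 0.9375p_{Folio} = 73.3125 ⇒ p_{Folio} = 78.2.
Then p_{Quill} = 62.25 + 0.25·78.2 = 81.8.
q_{Folio} = 217 − 2·78.2 + 81.8 = 142.4.
Profit = (78.2 − 7)·142.4 = 10138.88.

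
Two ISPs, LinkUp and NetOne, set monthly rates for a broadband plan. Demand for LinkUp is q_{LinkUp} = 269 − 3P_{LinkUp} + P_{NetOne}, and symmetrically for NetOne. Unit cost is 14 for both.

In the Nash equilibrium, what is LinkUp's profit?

LinkUp's profit: π = (P_{LinkUp} − 14)(269 − 3P_{LinkUp} + P_{NetOne}).
∂π/∂P_{LinkUp} = 311 − 6P_{LinkUp} + P_{NetOne} = 0 ⇒ P_{LinkUp} = 311/6 + (1/6)P_{NetOne}.
By symmetry P_{NetOne} = P_{LinkUp}; substituting into the reaction function, (5/6)P_{LinkUp} = 311/6 and P_{LinkUp} = 62.2.
q_{LinkUp} = 269 − 3·62.2 + 62.2 = 144.6.
Profit = (62.2 − 14)·144.6 = 6969.72.

6969.72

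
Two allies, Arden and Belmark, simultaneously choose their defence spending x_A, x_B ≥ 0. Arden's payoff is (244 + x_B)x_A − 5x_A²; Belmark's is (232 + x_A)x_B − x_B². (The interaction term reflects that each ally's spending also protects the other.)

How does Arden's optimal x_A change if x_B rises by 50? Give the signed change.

Expanding Arden's payoff: 244x_A + x_Bx_A − 5x_A².
∂π/∂x_A = 244 + x_B − 10x_A = 0, so x_A = 24.4 + 0.1x_B.
The reaction-function slope is 0.1, so a 50-unit rise in x_B moves x_A by 0.1 × 50 = 5. Arden's best response rises — the actions are strategic complements.

5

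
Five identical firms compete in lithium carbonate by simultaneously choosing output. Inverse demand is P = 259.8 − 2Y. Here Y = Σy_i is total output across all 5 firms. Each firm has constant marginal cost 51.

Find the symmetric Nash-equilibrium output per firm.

17.4

A representative firm's profit is π_i = y_i(259.8 − 2Y) − 51y_i, with Y = y_i + Σ_{j≠i} y_j.
First-order condition: 208.8 − 4y_i − 2Σ_{j≠i} y_j = 0.
With identical firms, set every y_j = y: then 208.8 − 4y − 8y = 0, i.e. y = 208.8/12 = 17.4.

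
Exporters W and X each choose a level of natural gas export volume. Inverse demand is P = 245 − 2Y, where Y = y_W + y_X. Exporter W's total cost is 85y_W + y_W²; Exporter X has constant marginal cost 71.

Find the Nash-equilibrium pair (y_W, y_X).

Exporter W's profit: π = y_W(245 − 2(y_W + y_X)) − 85y_W − y_W².
∂π/∂y_W = 160 − 6y_W − 2y_X = 0, so y_W = 80/3 − (1/3)y_X.
For X: ∂π/∂y_X = 174 − 4y_X − 2y_W = 0 ⇒ y_X = 43.5 − 0.5y_W.
Solving the two reaction functions simultaneously: (1 − (−1/3)(−0.5))y_W = 80/3 − (1/3)·43.5, so (5/6)y_W = 73/6 and y_W = 14.6.
Then y_X = 43.5 − 0.5·14.6 = 36.2.

14.6, 36.2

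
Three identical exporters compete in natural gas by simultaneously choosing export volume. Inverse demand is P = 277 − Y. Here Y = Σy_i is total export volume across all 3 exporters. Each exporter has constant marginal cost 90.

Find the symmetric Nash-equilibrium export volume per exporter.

46.75

A representative exporter's profit is π_i = y_i(277 − Y) − 90y_i, with Y = y_i + Σ_{j≠i} y_j.
First-order condition: 187 − 2y_i − Σ_{j≠i} y_j = 0.
Imposing symmetry (y_j = y for all j) turns Σ_{j≠i} y_j into 2y, so 187 = 4y and y = 46.75.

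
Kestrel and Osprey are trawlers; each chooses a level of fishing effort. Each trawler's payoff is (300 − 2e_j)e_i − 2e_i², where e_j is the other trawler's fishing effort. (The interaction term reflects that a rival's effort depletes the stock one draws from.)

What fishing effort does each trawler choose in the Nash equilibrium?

50

Kestrel's payoff is (300 − 2e_O)e_K − 2e_K².
∂π/∂e_K = 300 − 2e_O − 4e_K = 0, so e_K = 75 − 0.5e_O.
The game is symmetric, so in equilibrium e_O = e_K: the reaction function gives 1.5e_K = 75, hence e_K = 50.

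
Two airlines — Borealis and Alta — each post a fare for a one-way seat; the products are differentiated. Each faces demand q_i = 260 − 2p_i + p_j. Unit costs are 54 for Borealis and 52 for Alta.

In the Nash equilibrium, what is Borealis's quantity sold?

136.8

Borealis's profit: π = (p_{Borealis} − 54)(260 − 2p_{Borealis} + p_{Alta}).
∂π/∂p_{Borealis} = 368 − 4p_{Borealis} + p_{Alta} = 0 ⇒ p_{Borealis} = 92 + 0.25p_{Alta}.
Similarly p_{Alta} = 91 + 0.25p_{Borealis}.
Plugging p_{Alta} into Borealis's best response: p_{Borealis} = 92 + 0.25(91 + 0.25p_{Borealis}) ⇒ 0.9375p_{Borealis} = 114.75, so p_{Borealis} = 122.4.
Then p_{Alta} = 91 + 0.25·122.4 = 121.6.
q_{Borealis} = 260 − 2·122.4 + 121.6 = 136.8.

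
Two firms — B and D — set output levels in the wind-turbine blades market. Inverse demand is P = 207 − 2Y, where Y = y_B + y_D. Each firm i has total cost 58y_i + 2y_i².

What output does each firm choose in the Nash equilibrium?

Firm B's profit: π = y_B(207 − 2(y_B + y_D)) − 58y_B − 2y_B².
∂π/∂y_B = 149 − 8y_B − 2y_D = 0, so y_B = 18.625 − 0.25y_D.
The game is symmetric, so in equilibrium y_D = y_B: the reaction function gives 1.25y_B = 18.625, hence y_B = 14.9.

14.9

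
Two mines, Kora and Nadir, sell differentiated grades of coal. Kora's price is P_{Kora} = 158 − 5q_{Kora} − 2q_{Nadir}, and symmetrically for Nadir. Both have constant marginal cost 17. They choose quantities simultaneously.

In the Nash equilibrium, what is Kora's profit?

Mine Kora's profit: π = q_{Kora}(158 − 5q_{Kora} − 2q_{Nadir}) − 17q_{Kora}.
∂π/∂q_{Kora} = 141 − 10q_{Kora} − 2q_{Nadir} = 0 ⇒ q_{Kora} = 14.1 − 0.2q_{Nadir}.
By symmetry q_{Nadir} = q_{Kora}; substituting into the reaction function, 1.2q_{Kora} = 14.1 and q_{Kora} = 11.75.
P_{Kora} = 158 − 5·11.75 − 2·11.75 = 75.75.
Profit = (75.75 − 17)·11.75 = 690.3125.

690.3125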